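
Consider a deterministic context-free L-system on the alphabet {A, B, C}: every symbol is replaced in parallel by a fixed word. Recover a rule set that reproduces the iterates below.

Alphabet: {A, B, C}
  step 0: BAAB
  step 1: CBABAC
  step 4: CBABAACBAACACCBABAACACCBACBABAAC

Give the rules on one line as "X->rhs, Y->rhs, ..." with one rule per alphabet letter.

A->BA, B->C, C->AC

  step 0 ⇒ step 1: BAAB ⇒ C·BA·BA·C
    A ↦ BA
    B ↦ C
    C ↦ AC  (constrained at step 1)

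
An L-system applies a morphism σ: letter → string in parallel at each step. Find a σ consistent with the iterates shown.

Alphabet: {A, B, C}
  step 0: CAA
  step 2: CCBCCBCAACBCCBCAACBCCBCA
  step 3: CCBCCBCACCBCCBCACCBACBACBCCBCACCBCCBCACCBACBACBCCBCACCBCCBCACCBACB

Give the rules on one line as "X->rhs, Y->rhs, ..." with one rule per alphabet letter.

A->ACB, B->CA, C->CCB

  step 2 ⇒ step 3: CCBCCBCAACBCCBCAACBCCBCA ⇒ CCB·CCB·CA·CCB·CCB·CA·CCB·ACB·ACB·CCB·CA·CCB·CCB·CA·CCB·ACB·ACB·CCB·CA·CCB·CCB·CA·CCB·ACB
    A ↦ ACB
    B ↦ CA
    C ↦ CCB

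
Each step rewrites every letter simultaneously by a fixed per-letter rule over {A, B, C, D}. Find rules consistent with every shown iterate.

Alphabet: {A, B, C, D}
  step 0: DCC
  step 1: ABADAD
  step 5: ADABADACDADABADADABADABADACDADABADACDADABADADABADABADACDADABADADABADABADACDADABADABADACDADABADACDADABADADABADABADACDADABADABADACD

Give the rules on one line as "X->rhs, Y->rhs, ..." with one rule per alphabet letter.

  step 0 ⇒ step 1: DCC ⇒ AB·AD·AD
    C ↦ AD
    D ↦ AB
    A ↦ AD  (constrained at step 1)
    B ↦ ACD  (constrained at step 1)

A->AD, B->ACD, C->AD, D->AB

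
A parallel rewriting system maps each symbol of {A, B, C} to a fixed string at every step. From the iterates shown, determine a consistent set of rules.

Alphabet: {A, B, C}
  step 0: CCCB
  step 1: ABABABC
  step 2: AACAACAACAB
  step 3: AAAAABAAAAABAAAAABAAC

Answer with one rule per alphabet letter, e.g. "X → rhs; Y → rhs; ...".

  step 2 ⇒ step 3: AACAACAACAB ⇒ AA·AA·AB·AA·AA·AB·AA·AA·AB·AA·C
    A ↦ AA
    B ↦ C
    C ↦ AB

A->AA, B->C, C->AB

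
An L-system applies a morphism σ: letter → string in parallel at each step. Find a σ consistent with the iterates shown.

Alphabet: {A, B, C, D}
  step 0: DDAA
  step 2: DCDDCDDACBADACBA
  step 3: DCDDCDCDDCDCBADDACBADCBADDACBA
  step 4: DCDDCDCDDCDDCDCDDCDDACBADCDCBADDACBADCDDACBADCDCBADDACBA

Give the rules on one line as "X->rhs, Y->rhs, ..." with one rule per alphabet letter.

  step 3 ⇒ step 4: DCDDCDCDDCDCBADDACBADCBADDACBA ⇒ DC·D·DC·DC·D·DC·D·DC·DC·D·DC·D·DAC·BA·DC·DC·BA·D·DAC·BA·DC·D·DAC·BA·DC·DC·BA·D·DAC·BA
    A ↦ BA
    B ↦ DAC
    C ↦ D
    D ↦ DC

A->BA, B->DAC, C->D, D->DC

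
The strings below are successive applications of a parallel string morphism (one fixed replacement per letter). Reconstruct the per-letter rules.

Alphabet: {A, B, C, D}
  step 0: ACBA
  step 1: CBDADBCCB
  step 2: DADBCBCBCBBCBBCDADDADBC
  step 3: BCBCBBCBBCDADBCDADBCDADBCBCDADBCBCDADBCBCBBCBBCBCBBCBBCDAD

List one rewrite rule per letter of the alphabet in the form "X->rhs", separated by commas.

  step 2 ⇒ step 3: DADBCBCBCBBCBBCDADDADBC ⇒ BCB·CB·BCB·BC·DAD·BC·DAD·BC·DAD·BC·BC·DAD·BC·BC·DAD·BCB·CB·BCB·BCB·CB·BCB·BC·DAD
    A ↦ CB
    B ↦ BC
    C ↦ DAD
    D ↦ BCB

A->CB, B->BC, C->DAD, D->BCB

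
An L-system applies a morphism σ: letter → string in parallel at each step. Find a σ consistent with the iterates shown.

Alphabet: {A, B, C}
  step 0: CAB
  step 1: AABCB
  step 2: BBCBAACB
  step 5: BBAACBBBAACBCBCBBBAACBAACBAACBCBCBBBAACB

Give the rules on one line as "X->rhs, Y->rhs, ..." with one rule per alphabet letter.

  step 1 ⇒ step 2: AABCB ⇒ B·B·CB·AA·CB
    A ↦ B
    B ↦ CB
    C ↦ AA

A->B, B->CB, C->AA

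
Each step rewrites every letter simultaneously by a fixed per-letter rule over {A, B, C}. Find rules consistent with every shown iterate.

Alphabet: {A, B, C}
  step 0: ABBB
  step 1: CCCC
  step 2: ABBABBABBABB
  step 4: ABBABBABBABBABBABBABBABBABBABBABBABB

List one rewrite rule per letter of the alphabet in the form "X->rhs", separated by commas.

  step 1 ⇒ step 2: CCCC ⇒ ABB·ABB·ABB·ABB
    C ↦ ABB
  step 0 ⇒ step 1: ABBB ⇒ C·C·C·C
    A ↦ C
  step 0 ⇒ step 1: ABBB ⇒ C·C·C·C
    B ↦ C

A->C, B->C, C->ABB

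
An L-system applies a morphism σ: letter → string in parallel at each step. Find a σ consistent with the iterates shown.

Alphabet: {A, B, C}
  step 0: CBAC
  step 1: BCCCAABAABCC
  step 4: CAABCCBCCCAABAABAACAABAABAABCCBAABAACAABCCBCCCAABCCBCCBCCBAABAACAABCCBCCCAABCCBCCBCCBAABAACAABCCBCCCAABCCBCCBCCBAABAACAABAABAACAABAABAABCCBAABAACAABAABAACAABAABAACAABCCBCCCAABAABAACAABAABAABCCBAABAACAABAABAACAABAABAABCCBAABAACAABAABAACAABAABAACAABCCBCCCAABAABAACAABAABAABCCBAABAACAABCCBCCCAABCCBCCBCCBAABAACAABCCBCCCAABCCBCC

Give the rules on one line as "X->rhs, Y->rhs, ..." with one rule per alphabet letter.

A->BAA, B->CAA, C->BCC

  step 0 ⇒ step 1: CBAC ⇒ BCC·CAA·BAA·BCC
    A ↦ BAA
    B ↦ CAA
    C ↦ BCC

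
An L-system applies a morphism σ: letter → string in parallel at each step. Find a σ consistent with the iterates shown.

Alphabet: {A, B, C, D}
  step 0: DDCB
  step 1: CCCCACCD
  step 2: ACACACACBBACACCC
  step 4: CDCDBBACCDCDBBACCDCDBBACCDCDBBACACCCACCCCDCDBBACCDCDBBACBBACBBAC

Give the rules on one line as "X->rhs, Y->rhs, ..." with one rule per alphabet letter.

  step 1 ⇒ step 2: CCCCACCD ⇒ AC·AC·AC·AC·BB·AC·AC·CC
    A ↦ BB
    C ↦ AC
    D ↦ CC
  step 0 ⇒ step 1: DDCB ⇒ CC·CC·AC·CD
    B ↦ CD

A->BB, B->CD, C->AC, D->CC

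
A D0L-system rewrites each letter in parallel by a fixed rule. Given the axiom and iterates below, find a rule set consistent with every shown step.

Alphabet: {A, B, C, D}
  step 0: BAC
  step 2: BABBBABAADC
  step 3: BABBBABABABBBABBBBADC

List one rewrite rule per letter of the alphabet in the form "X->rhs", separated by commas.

A->BB, B->BA, C->DC, D->A

  step 2 ⇒ step 3: BABBBABAADC ⇒ BA·BB·BA·BA·BA·BB·BA·BB·BB·A·DC
    A ↦ BB
    B ↦ BA
    C ↦ DC
    D ↦ A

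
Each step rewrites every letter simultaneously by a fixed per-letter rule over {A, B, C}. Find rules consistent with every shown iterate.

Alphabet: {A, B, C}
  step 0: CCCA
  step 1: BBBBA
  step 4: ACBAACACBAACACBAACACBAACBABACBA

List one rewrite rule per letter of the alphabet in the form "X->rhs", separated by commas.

A->BA, B->AC, C->B

  step 0 ⇒ step 1: CCCA ⇒ B·B·B·BA
    A ↦ BA
    C ↦ B
    B ↦ AC  (constrained at step 1)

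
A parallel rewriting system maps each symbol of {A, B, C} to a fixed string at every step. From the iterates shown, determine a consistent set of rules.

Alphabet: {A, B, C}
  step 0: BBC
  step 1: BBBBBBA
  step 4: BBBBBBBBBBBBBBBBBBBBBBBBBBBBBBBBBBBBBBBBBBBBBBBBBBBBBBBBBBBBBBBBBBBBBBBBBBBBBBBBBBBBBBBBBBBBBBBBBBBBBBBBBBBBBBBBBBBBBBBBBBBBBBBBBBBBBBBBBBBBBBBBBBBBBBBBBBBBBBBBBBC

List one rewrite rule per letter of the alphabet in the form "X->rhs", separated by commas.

  step 0 ⇒ step 1: BBC ⇒ BBB·BBB·A
    B ↦ BBB
    C ↦ A
    A ↦ C  (constrained at step 1)

A->C, B->BBB, C->A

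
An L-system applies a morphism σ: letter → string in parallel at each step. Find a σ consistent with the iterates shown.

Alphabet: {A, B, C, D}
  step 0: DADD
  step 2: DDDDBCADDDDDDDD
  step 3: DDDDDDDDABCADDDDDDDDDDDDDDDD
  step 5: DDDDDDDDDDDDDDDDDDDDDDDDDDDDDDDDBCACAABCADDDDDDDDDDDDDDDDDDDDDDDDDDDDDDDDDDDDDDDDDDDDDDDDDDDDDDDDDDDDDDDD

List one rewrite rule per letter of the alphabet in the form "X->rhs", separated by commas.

  step 2 ⇒ step 3: DDDDBCADDDDDDDD ⇒ DD·DD·DD·DD·A·B·CA·DD·DD·DD·DD·DD·DD·DD·DD
    A ↦ CA
    B ↦ A
    C ↦ B
    D ↦ DD

A->CA, B->A, C->B, D->DD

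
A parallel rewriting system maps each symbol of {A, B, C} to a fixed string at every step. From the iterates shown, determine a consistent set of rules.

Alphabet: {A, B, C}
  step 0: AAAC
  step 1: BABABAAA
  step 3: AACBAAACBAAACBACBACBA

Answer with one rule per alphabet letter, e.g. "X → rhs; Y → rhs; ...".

A->BA, B->C, C->AA

  step 0 ⇒ step 1: AAAC ⇒ BA·BA·BA·AA
    A ↦ BA
    C ↦ AA
    B ↦ C  (constrained at step 1)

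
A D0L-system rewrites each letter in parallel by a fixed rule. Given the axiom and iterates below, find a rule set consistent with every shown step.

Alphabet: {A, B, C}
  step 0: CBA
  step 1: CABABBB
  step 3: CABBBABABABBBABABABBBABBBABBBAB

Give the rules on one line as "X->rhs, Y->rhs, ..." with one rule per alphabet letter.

  step 0 ⇒ step 1: CBA ⇒ CAB·AB·BB
    A ↦ BB
    B ↦ AB
    C ↦ CAB

A->BB, B->AB, C->CAB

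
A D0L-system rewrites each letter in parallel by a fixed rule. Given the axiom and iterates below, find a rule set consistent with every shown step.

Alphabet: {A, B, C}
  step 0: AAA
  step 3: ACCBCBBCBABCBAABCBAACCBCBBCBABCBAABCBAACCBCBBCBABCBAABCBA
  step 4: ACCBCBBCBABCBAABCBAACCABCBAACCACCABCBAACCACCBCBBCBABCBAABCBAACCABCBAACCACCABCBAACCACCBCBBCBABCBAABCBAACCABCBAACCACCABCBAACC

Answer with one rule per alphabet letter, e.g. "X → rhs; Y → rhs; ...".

A->ACC, B->A, C->BCB

  step 3 ⇒ step 4: ACCBCBBCBABCBAABCBAACCBCBBCBABCBAABCBAACCBCBBCBABCBAABCBA ⇒ ACC·BCB·BCB·A·BCB·A·A·BCB·A·ACC·A·BCB·A·ACC·ACC·A·BCB·A·ACC·ACC·BCB·BCB·A·BCB·A·A·BCB·A·ACC·A·BCB·A·ACC·ACC·A·BCB·A·ACC·ACC·BCB·BCB·A·BCB·A·A·BCB·A·ACC·A·BCB·A·ACC·ACC·A·BCB·A·ACC
    A ↦ ACC
    B ↦ A
    C ↦ BCB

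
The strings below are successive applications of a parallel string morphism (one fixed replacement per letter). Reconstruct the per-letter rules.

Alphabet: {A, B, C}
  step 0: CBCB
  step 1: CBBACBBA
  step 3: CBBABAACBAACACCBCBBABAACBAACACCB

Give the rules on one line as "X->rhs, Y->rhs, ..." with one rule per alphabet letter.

  step 0 ⇒ step 1: CBCB ⇒ CB·BA·CB·BA
    B ↦ BA
    C ↦ CB
    A ↦ AC  (constrained at step 1)

A->AC, B->BA, C->CB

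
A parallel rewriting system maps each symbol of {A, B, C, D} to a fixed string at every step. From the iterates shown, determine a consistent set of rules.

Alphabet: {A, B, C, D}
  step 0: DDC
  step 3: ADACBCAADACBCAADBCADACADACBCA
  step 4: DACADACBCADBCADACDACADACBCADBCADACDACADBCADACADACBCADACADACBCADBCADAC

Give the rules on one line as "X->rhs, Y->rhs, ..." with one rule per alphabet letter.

  step 3 ⇒ step 4: ADACBCAADACBCAADBCADACADACBCA ⇒ DAC·A·DAC·BCA·D·BCA·DAC·DAC·A·DAC·BCA·D·BCA·DAC·DAC·A·D·BCA·DAC·A·DAC·BCA·DAC·A·DAC·BCA·D·BCA·DAC
    A ↦ DAC
    B ↦ D
    C ↦ BCA
    D ↦ A

A->DAC, B->D, C->BCA, D->A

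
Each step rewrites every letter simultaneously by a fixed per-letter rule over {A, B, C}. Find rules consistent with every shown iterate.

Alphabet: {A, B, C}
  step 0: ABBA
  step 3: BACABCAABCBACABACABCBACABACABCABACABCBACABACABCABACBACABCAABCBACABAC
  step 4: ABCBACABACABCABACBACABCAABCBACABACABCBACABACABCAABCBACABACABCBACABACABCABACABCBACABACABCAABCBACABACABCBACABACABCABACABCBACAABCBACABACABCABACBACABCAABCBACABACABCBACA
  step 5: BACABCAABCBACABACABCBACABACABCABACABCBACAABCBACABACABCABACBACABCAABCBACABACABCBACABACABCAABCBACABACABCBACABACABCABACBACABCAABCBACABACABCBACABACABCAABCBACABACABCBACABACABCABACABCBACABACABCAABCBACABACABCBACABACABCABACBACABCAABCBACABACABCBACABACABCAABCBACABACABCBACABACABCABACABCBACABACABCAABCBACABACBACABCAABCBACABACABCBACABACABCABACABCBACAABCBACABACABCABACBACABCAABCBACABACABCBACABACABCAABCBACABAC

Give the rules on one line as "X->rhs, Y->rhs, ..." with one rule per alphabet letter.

  step 4 ⇒ step 5: ABCBACABACABCABACBACABCAABCBACABACABCBACABACABCAABCBACABACABCBACABACABCABACABCBACABACABCAABCBACABACABCBACABACABCABACABCBACAABCBACABACABCABACBACABCAABCBACABACABCBACA ⇒ BAC·ABC·A·ABC·BAC·A·BAC·ABC·BAC·A·BAC·ABC·A·BAC·ABC·BAC·A·ABC·BAC·A·BAC·ABC·A·BAC·BAC·ABC·A·ABC·BAC·A·BAC·ABC·BAC·A·BAC·ABC·A·ABC·BAC·A·BAC·ABC·BAC·A·BAC·ABC·A·BAC·BAC·ABC·A·ABC·BAC·A·BAC·ABC·BAC·A·BAC·ABC·A·ABC·BAC·A·BAC·ABC·BAC·A·BAC·ABC·A·BAC·ABC·BAC·A·BAC·ABC·A·ABC·BAC·A·BAC·ABC·BAC·A·BAC·ABC·A·BAC·BAC·ABC·A·ABC·BAC·A·BAC·ABC·BAC·A·BAC·ABC·A·ABC·BAC·A·BAC·ABC·BAC·A·BAC·ABC·A·BAC·ABC·BAC·A·BAC·ABC·A·ABC·BAC·A·BAC·BAC·ABC·A·ABC·BAC·A·BAC·ABC·BAC·A·BAC·ABC·A·BAC·ABC·BAC·A·ABC·BAC·A·BAC·ABC·A·BAC·BAC·ABC·A·ABC·BAC·A·BAC·ABC·BAC·A·BAC·ABC·A·ABC·BAC·A·BAC
    A ↦ BAC
    B ↦ ABC
    C ↦ A

A->BAC, B->ABC, C->A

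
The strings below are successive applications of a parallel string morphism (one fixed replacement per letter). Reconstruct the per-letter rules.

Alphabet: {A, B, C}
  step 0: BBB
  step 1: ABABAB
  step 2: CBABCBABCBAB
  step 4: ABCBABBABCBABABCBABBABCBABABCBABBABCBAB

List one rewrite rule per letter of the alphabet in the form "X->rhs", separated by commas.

A->CB, B->AB, C->B

  step 1 ⇒ step 2: ABABAB ⇒ CB·AB·CB·AB·CB·AB
    A ↦ CB
    B ↦ AB
    C ↦ B  (constrained at step 2)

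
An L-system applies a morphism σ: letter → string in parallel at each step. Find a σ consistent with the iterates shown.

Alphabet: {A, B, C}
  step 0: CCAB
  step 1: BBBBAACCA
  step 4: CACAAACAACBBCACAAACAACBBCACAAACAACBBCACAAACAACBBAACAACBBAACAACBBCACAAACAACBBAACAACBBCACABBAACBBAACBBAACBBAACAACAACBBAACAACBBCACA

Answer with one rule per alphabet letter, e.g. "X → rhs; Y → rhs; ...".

  step 0 ⇒ step 1: CCAB ⇒ BB·BB·AAC·CA
    A ↦ AAC
    B ↦ CA
    C ↦ BB

A->AAC, B->CA, C->BB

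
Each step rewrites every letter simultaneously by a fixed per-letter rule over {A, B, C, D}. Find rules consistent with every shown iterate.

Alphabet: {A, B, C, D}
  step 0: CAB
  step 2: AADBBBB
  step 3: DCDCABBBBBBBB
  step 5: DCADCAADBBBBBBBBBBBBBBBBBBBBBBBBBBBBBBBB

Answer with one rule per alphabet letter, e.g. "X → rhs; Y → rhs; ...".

  step 2 ⇒ step 3: AADBBBB ⇒ DC·DC·A·BB·BB·BB·BB
    A ↦ DC
    B ↦ BB
    D ↦ A
    C ↦ D  (constrained at step 0)

A->DC, B->BB, C->D, D->A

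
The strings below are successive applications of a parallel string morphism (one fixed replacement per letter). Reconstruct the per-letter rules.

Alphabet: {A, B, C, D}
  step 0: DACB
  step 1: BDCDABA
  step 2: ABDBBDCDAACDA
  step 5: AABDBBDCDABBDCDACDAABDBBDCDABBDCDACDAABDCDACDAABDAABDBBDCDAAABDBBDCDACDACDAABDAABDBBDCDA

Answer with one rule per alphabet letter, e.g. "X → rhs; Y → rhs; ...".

A->CDA, B->A, C->B, D->BD

  step 1 ⇒ step 2: BDCDABA ⇒ A·BD·B·BD·CDA·A·CDA
    A ↦ CDA
    B ↦ A
    C ↦ B
    D ↦ BD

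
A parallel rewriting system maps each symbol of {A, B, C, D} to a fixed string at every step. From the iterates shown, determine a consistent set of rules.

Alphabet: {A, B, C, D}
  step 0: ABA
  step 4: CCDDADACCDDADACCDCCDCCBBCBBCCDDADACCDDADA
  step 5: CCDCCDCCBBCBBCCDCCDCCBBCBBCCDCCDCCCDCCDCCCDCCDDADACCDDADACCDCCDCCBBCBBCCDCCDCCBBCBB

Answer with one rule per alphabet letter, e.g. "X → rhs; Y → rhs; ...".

  step 4 ⇒ step 5: CCDDADACCDDADACCDCCDCCBBCBBCCDDADACCDDADA ⇒ CCD·CCD·C·C·BB·C·BB·CCD·CCD·C·C·BB·C·BB·CCD·CCD·C·CCD·CCD·C·CCD·CCD·DA·DA·CCD·DA·DA·CCD·CCD·C·C·BB·C·BB·CCD·CCD·C·C·BB·C·BB
    A ↦ BB
    B ↦ DA
    C ↦ CCD
    D ↦ C

A->BB, B->DA, C->CCD, D->C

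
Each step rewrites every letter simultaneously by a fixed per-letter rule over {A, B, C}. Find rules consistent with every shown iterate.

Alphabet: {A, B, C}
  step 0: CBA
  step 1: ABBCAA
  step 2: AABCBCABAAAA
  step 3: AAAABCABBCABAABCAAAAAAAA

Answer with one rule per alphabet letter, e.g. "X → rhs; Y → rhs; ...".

A->AA, B->BC, C->AB

  step 2 ⇒ step 3: AABCBCABAAAA ⇒ AA·AA·BC·AB·BC·AB·AA·BC·AA·AA·AA·AA
    A ↦ AA
    B ↦ BC
    C ↦ AB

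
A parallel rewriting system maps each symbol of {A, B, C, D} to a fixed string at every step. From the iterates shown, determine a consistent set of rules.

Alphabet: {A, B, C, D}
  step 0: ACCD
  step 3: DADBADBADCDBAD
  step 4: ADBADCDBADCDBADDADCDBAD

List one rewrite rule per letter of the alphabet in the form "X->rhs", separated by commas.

  step 3 ⇒ step 4: DADBADBADCDBAD ⇒ AD·B·AD·CD·B·AD·CD·B·AD·D·AD·CD·B·AD
    A ↦ B
    B ↦ CD
    C ↦ D
    D ↦ AD

A->B, B->CD, C->D, D->AD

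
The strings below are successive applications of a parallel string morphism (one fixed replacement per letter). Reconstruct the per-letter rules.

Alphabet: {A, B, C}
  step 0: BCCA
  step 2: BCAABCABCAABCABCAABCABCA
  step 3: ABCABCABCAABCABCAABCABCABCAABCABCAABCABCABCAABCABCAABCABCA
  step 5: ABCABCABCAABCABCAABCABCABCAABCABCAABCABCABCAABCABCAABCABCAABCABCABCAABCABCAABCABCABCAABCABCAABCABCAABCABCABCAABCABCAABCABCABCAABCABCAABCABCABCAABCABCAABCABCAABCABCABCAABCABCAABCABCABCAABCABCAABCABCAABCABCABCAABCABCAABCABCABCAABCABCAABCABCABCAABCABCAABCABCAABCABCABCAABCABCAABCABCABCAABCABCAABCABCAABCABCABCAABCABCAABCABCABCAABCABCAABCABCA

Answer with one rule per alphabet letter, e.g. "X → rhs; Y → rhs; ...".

  step 2 ⇒ step 3: BCAABCABCAABCABCAABCABCA ⇒ A·BCA·BCA·BCA·A·BCA·BCA·A·BCA·BCA·BCA·A·BCA·BCA·A·BCA·BCA·BCA·A·BCA·BCA·A·BCA·BCA
    A ↦ BCA
    B ↦ A
    C ↦ BCA

A->BCA, B->A, C->BCA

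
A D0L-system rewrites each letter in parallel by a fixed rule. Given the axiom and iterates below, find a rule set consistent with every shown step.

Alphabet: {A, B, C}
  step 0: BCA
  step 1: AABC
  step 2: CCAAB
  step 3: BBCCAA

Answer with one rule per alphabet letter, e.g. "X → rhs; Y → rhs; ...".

  step 2 ⇒ step 3: CCAAB ⇒ B·B·C·C·AA
    A ↦ C
    B ↦ AA
    C ↦ B

A->C, B->AA, C->B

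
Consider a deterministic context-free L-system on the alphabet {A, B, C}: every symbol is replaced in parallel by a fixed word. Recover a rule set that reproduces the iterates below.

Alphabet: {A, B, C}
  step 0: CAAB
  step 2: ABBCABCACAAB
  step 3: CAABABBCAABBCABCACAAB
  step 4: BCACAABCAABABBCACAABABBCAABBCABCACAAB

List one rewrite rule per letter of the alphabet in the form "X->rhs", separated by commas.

  step 3 ⇒ step 4: CAABABBCAABBCABCACAAB ⇒ B·CA·CA·AB·CA·AB·AB·B·CA·CA·AB·AB·B·CA·AB·B·CA·B·CA·CA·AB
    A ↦ CA
    B ↦ AB
    C ↦ B

A->CA, B->AB, C->B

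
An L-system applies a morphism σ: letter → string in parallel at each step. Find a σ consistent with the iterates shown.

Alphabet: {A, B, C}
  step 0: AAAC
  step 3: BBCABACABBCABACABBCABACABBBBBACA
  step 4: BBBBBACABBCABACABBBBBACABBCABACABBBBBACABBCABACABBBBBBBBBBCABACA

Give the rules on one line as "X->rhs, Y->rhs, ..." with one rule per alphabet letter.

A->CA, B->BB, C->BA

  step 3 ⇒ step 4: BBCABACABBCABACABBCABACABBBBBACA ⇒ BB·BB·BA·CA·BB·CA·BA·CA·BB·BB·BA·CA·BB·CA·BA·CA·BB·BB·BA·CA·BB·CA·BA·CA·BB·BB·BB·BB·BB·CA·BA·CA
    A ↦ CA
    B ↦ BB
    C ↦ BA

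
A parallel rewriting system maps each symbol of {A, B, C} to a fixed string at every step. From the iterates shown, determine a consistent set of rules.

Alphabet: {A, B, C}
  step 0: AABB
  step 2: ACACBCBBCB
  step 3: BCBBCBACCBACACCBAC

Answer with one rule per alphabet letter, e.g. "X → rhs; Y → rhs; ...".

  step 2 ⇒ step 3: ACACBCBBCB ⇒ B·CB·B·CB·AC·CB·AC·AC·CB·AC
    A ↦ B
    B ↦ AC
    C ↦ CB

A->B, B->AC, C->CB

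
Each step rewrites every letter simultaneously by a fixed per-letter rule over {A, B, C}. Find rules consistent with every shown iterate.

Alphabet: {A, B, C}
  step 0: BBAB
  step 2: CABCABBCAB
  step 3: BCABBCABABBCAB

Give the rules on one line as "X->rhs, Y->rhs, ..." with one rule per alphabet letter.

  step 2 ⇒ step 3: CABCABBCAB ⇒ B·C·AB·B·C·AB·AB·B·C·AB
    A ↦ C
    B ↦ AB
    C ↦ B

A->C, B->AB, C->B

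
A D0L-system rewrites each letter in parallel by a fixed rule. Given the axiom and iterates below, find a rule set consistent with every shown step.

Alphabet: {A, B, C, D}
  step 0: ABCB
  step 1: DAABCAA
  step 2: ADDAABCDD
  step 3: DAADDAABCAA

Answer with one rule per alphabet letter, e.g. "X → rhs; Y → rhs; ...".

  step 2 ⇒ step 3: ADDAABCDD ⇒ D·A·A·D·D·AA·BC·A·A
    A ↦ D
    B ↦ AA
    C ↦ BC
    D ↦ A

A->D, B->AA, C->BC, D->A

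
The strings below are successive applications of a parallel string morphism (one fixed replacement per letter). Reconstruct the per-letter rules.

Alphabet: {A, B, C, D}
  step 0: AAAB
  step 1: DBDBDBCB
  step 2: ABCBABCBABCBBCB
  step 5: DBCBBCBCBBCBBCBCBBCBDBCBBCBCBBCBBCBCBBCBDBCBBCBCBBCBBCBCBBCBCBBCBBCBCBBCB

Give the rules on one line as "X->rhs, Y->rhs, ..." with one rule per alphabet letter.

  step 1 ⇒ step 2: DBDBDBCB ⇒ AB·CB·AB·CB·AB·CB·B·CB
    B ↦ CB
    C ↦ B
    D ↦ AB
  step 0 ⇒ step 1: AAAB ⇒ DB·DB·DB·CB
    A ↦ DB

A->DB, B->CB, C->B, D->AB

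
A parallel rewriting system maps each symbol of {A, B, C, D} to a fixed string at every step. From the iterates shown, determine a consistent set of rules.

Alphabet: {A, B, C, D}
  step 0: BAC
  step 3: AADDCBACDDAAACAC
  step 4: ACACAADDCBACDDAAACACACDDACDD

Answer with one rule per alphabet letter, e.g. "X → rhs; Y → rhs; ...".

  step 3 ⇒ step 4: AADDCBACDDAAACAC ⇒ AC·AC·A·A·DD·CB·AC·DD·A·A·AC·AC·AC·DD·AC·DD
    A ↦ AC
    B ↦ CB
    C ↦ DD
    D ↦ A

A->AC, B->CB, C->DD, D->A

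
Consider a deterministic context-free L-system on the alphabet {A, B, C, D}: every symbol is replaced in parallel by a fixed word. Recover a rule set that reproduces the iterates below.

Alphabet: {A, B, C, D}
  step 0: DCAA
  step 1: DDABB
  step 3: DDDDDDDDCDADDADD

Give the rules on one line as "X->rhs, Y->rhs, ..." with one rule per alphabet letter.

A->B, B->CD, C->A, D->DD

  step 0 ⇒ step 1: DCAA ⇒ DD·A·B·B
    A ↦ B
    C ↦ A
    D ↦ DD
    B ↦ CD  (constrained at step 1)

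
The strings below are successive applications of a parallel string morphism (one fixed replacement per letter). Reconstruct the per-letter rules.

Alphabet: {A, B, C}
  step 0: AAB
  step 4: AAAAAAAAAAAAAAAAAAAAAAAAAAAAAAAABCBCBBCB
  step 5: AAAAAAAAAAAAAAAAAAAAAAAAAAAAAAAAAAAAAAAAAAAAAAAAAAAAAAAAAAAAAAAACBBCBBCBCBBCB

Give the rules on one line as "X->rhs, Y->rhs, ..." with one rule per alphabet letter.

  step 4 ⇒ step 5: AAAAAAAAAAAAAAAAAAAAAAAAAAAAAAAABCBCBBCB ⇒ AA·AA·AA·AA·AA·AA·AA·AA·AA·AA·AA·AA·AA·AA·AA·AA·AA·AA·AA·AA·AA·AA·AA·AA·AA·AA·AA·AA·AA·AA·AA·AA·CB·B·CB·B·CB·CB·B·CB
    A ↦ AA
    B ↦ CB
    C ↦ B

A->AA, B->CB, C->B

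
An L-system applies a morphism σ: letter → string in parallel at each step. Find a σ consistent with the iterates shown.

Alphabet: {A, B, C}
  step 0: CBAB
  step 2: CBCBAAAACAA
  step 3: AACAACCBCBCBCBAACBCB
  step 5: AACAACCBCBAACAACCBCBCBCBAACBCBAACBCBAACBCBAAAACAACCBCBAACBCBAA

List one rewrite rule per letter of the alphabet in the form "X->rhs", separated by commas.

A->CB, B->C, C->AA

  step 2 ⇒ step 3: CBCBAAAACAA ⇒ AA·C·AA·C·CB·CB·CB·CB·AA·CB·CB
    A ↦ CB
    B ↦ C
    C ↦ AA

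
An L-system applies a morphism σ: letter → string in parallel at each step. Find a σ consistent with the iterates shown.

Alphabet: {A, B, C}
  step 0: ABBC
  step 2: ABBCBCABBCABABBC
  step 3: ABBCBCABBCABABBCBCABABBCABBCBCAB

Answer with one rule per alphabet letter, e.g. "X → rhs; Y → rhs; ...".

A->AB, B->BC, C->AB

  step 2 ⇒ step 3: ABBCBCABBCABABBC ⇒ AB·BC·BC·AB·BC·AB·AB·BC·BC·AB·AB·BC·AB·BC·BC·AB
    A ↦ AB
    B ↦ BC
    C ↦ AB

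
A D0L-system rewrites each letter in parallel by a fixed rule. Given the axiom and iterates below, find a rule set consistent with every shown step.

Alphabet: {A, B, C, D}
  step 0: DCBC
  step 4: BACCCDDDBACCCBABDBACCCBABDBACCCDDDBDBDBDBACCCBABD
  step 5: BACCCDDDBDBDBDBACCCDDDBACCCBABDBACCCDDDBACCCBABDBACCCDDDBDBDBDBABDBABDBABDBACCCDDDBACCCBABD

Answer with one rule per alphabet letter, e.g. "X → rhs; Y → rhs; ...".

  step 4 ⇒ step 5: BACCCDDDBACCCBABDBACCCBABDBACCCDDDBDBDBDBACCCBABD ⇒ BA·CCC·D·D·D·BD·BD·BD·BA·CCC·D·D·D·BA·CCC·BA·BD·BA·CCC·D·D·D·BA·CCC·BA·BD·BA·CCC·D·D·D·BD·BD·BD·BA·BD·BA·BD·BA·BD·BA·CCC·D·D·D·BA·CCC·BA·BD
    A ↦ CCC
    B ↦ BA
    C ↦ D
    D ↦ BD

A->CCC, B->BA, C->D, D->BD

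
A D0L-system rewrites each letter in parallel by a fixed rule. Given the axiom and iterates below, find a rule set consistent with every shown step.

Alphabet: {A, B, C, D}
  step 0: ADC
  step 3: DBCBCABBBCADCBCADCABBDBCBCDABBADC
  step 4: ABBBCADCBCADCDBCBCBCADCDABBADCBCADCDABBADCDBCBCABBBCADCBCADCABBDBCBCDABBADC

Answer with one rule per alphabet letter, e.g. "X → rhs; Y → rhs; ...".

  step 3 ⇒ step 4: DBCBCABBBCADCBCADCABBDBCBCDABBADC ⇒ ABB·BC·ADC·BC·ADC·D·BC·BC·BC·ADC·D·ABB·ADC·BC·ADC·D·ABB·ADC·D·BC·BC·ABB·BC·ADC·BC·ADC·ABB·D·BC·BC·D·ABB·ADC
    A ↦ D
    B ↦ BC
    C ↦ ADC
    D ↦ ABB

A->D, B->BC, C->ADC, D->ABB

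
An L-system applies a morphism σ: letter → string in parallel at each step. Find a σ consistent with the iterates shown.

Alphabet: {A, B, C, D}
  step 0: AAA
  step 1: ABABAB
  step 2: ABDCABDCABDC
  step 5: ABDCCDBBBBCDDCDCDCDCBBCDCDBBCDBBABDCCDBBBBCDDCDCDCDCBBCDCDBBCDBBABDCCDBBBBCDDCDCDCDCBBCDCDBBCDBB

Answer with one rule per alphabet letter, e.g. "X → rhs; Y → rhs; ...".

  step 1 ⇒ step 2: ABABAB ⇒ AB·DC·AB·DC·AB·DC
    A ↦ AB
    B ↦ DC
    C ↦ BB  (constrained at step 2)
    D ↦ CD  (constrained at step 2)

A->AB, B->DC, C->BB, D->CD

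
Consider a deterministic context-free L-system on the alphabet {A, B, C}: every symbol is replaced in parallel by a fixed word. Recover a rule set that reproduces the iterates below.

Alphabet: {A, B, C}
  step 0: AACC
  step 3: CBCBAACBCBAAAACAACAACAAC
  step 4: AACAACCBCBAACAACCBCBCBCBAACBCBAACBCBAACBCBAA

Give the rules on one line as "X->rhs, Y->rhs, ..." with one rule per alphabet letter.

  step 3 ⇒ step 4: CBCBAACBCBAAAACAACAACAAC ⇒ AA·C·AA·C·CB·CB·AA·C·AA·C·CB·CB·CB·CB·AA·CB·CB·AA·CB·CB·AA·CB·CB·AA
    A ↦ CB
    B ↦ C
    C ↦ AA

A->CB, B->C, C->AA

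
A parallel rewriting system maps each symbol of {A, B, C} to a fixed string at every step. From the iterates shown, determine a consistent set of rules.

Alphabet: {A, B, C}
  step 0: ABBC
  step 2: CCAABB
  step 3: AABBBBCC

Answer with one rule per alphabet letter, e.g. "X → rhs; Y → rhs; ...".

A->BB, B->C, C->A

  step 2 ⇒ step 3: CCAABB ⇒ A·A·BB·BB·C·C
    A ↦ BB
    B ↦ C
    C ↦ A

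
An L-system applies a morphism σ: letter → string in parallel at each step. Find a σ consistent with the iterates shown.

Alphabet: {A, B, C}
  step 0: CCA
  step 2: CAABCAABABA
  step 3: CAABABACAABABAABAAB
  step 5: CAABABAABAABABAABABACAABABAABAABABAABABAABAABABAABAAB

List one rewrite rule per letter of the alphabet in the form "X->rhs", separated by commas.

  step 2 ⇒ step 3: CAABCAABABA ⇒ CA·AB·AB·A·CA·AB·AB·A·AB·A·AB
    A ↦ AB
    B ↦ A
    C ↦ CA

A->AB, B->A, C->CA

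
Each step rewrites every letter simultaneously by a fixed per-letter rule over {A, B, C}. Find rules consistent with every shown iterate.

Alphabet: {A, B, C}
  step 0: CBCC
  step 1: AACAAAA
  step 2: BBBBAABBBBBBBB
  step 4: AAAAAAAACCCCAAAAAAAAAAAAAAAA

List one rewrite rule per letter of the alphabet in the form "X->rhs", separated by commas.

  step 1 ⇒ step 2: AACAAAA ⇒ BB·BB·AA·BB·BB·BB·BB
    A ↦ BB
    C ↦ AA
  step 0 ⇒ step 1: CBCC ⇒ AA·C·AA·AA
    B ↦ C

A->BB, B->C, C->AA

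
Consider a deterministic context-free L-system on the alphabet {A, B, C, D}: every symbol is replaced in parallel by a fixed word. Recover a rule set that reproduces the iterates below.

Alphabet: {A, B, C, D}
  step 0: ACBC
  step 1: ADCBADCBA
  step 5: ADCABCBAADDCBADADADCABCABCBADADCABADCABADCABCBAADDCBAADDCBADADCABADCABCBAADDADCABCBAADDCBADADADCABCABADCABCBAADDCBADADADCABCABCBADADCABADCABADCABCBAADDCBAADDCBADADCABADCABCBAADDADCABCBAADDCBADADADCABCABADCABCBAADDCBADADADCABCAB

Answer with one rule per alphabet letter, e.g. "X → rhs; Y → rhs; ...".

  step 0 ⇒ step 1: ACBC ⇒ AD·CBA·D·CBA
    A ↦ AD
    B ↦ D
    C ↦ CBA
    D ↦ CAB  (constrained at step 1)

A->AD, B->D, C->CBA, D->CAB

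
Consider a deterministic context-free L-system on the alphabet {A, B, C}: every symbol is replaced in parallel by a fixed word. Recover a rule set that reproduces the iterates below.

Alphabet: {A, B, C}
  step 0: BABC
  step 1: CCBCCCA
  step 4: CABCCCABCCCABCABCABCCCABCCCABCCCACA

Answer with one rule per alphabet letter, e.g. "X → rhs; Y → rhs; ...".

  step 0 ⇒ step 1: BABC ⇒ CC·B·CC·CA
    A ↦ B
    B ↦ CC
    C ↦ CA

A->B, B->CC, C->CA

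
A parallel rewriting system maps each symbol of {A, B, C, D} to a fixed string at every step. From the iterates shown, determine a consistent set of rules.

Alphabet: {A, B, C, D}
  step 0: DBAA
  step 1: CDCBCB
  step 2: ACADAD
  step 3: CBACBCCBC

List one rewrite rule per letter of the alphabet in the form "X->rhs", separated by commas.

  step 2 ⇒ step 3: ACADAD ⇒ CB·A·CB·C·CB·C
    A ↦ CB
    C ↦ A
    D ↦ C
  step 0 ⇒ step 1: DBAA ⇒ C·D·CB·CB
    B ↦ D

A->CB, B->D, C->A, D->C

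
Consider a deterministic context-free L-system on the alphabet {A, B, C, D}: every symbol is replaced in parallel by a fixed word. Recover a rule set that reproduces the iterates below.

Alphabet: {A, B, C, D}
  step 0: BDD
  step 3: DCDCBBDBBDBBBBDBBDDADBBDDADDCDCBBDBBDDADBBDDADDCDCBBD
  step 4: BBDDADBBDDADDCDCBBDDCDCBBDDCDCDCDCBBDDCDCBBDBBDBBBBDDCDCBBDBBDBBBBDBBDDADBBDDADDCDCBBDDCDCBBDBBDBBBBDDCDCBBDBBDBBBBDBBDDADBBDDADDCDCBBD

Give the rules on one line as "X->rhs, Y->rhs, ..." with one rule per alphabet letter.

A->BB, B->DC, C->DAD, D->BBD

  step 3 ⇒ step 4: DCDCBBDBBDBBBBDBBDDADBBDDADDCDCBBDBBDDADBBDDADDCDCBBD ⇒ BBD·DAD·BBD·DAD·DC·DC·BBD·DC·DC·BBD·DC·DC·DC·DC·BBD·DC·DC·BBD·BBD·BB·BBD·DC·DC·BBD·BBD·BB·BBD·BBD·DAD·BBD·DAD·DC·DC·BBD·DC·DC·BBD·BBD·BB·BBD·DC·DC·BBD·BBD·BB·BBD·BBD·DAD·BBD·DAD·DC·DC·BBD
    A ↦ BB
    B ↦ DC
    C ↦ DAD
    D ↦ BBD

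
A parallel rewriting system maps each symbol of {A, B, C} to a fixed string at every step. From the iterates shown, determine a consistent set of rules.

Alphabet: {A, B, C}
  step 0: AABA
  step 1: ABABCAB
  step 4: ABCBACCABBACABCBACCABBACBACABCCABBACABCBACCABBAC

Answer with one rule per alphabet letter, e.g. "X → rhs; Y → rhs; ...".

  step 0 ⇒ step 1: AABA ⇒ AB·AB·C·AB
    A ↦ AB
    B ↦ C
    C ↦ BAC  (constrained at step 1)

A->AB, B->C, C->BAC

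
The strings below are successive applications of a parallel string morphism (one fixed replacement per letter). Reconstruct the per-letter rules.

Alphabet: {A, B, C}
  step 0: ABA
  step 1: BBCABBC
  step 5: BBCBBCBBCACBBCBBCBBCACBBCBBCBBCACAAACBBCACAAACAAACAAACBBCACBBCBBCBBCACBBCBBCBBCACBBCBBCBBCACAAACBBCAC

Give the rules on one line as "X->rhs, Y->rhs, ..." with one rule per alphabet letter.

A->BBC, B->A, C->AC

  step 0 ⇒ step 1: ABA ⇒ BBC·A·BBC
    A ↦ BBC
    B ↦ A
    C ↦ AC  (constrained at step 1)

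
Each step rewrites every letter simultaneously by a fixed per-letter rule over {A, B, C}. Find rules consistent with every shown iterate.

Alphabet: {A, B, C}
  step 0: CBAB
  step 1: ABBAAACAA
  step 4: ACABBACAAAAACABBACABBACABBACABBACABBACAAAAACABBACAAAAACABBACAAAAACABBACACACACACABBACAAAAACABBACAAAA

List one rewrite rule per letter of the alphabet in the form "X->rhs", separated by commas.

  step 0 ⇒ step 1: CBAB ⇒ ABB·AA·AC·AA
    A ↦ AC
    B ↦ AA
    C ↦ ABB

A->AC, B->AA, C->ABB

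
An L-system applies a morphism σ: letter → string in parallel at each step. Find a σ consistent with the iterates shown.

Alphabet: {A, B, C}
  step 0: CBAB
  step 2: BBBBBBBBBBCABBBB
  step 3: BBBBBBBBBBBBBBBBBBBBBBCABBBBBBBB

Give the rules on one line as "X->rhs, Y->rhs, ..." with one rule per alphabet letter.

  step 2 ⇒ step 3: BBBBBBBBBBCABBBB ⇒ BB·BB·BB·BB·BB·BB·BB·BB·BB·BB·B·BCA·BB·BB·BB·BB
    A ↦ BCA
    B ↦ BB
    C ↦ B

A->BCA, B->BB, C->B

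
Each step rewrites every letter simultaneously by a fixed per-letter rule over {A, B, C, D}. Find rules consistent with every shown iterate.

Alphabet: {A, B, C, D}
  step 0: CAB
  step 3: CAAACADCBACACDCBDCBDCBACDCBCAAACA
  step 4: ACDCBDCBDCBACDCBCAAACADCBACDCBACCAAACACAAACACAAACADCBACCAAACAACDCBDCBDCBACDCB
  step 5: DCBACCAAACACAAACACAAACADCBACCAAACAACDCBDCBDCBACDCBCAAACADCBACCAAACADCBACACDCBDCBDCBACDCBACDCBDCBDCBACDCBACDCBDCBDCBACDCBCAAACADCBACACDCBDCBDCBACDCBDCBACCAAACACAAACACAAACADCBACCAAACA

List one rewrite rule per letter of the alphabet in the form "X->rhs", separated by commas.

  step 4 ⇒ step 5: ACDCBDCBDCBACDCBCAAACADCBACDCBACCAAACACAAACACAAACADCBACCAAACAACDCBDCBDCBACDCB ⇒ DCB·AC·CAA·AC·A·CAA·AC·A·CAA·AC·A·DCB·AC·CAA·AC·A·AC·DCB·DCB·DCB·AC·DCB·CAA·AC·A·DCB·AC·CAA·AC·A·DCB·AC·AC·DCB·DCB·DCB·AC·DCB·AC·DCB·DCB·DCB·AC·DCB·AC·DCB·DCB·DCB·AC·DCB·CAA·AC·A·DCB·AC·AC·DCB·DCB·DCB·AC·DCB·DCB·AC·CAA·AC·A·CAA·AC·A·CAA·AC·A·DCB·AC·CAA·AC·A
    A ↦ DCB
    B ↦ A
    C ↦ AC
    D ↦ CAA

A->DCB, B->A, C->AC, D->CAA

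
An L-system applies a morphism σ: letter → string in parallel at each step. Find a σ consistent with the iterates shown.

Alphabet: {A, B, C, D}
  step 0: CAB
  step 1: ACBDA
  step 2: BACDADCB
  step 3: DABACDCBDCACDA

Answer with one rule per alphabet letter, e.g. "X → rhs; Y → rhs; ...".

  step 2 ⇒ step 3: BACDADCB ⇒ DA·B·AC·DC·B·DC·AC·DA
    A ↦ B
    B ↦ DA
    C ↦ AC
    D ↦ DC

A->B, B->DA, C->AC, D->DC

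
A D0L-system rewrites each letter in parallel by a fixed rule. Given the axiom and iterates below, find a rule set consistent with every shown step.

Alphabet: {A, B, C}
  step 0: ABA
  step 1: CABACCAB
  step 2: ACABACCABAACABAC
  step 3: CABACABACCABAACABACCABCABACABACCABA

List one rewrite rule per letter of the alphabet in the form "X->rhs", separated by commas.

  step 2 ⇒ step 3: ACABACCABAACABAC ⇒ CAB·A·CAB·AC·CAB·A·A·CAB·AC·CAB·CAB·A·CAB·AC·CAB·A
    A ↦ CAB
    B ↦ AC
    C ↦ A

A->CAB, B->AC, C->A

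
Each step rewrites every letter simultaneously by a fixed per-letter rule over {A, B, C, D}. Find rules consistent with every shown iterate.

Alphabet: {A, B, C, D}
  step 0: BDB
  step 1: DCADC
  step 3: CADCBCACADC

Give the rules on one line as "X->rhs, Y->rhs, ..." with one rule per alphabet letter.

A->CA, B->DC, C->B, D->A

  step 0 ⇒ step 1: BDB ⇒ DC·A·DC
    B ↦ DC
    D ↦ A
    A ↦ CA  (constrained at step 1)
    C ↦ B  (constrained at step 1)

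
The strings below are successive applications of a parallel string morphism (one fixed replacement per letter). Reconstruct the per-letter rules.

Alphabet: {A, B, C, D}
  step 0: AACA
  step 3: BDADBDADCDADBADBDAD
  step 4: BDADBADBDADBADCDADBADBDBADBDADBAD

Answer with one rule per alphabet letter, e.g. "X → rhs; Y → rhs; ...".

A->B, B->BD, C->CD, D->AD

  step 3 ⇒ step 4: BDADBDADCDADBADBDAD ⇒ BD·AD·B·AD·BD·AD·B·AD·CD·AD·B·AD·BD·B·AD·BD·AD·B·AD
    A ↦ B
    B ↦ BD
    C ↦ CD
    D ↦ AD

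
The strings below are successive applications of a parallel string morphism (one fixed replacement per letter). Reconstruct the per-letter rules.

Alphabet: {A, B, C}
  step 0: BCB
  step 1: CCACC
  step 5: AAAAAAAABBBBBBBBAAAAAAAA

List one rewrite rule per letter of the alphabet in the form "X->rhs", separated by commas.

A->BB, B->CC, C->A

  step 0 ⇒ step 1: BCB ⇒ CC·A·CC
    B ↦ CC
    C ↦ A
    A ↦ BB  (constrained at step 1)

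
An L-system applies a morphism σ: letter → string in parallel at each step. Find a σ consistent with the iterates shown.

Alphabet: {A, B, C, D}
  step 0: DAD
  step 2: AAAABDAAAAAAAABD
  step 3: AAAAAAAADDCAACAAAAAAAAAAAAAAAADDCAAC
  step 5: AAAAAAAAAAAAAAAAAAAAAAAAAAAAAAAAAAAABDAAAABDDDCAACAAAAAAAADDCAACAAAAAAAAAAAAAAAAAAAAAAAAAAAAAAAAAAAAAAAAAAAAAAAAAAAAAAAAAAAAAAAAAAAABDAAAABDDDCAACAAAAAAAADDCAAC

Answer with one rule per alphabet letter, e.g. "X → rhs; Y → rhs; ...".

A->AA, B->DDC, C->BD, D->AAC

  step 2 ⇒ step 3: AAAABDAAAAAAAABD ⇒ AA·AA·AA·AA·DDC·AAC·AA·AA·AA·AA·AA·AA·AA·AA·DDC·AAC
    A ↦ AA
    B ↦ DDC
    D ↦ AAC
    C ↦ BD  (constrained at step 3)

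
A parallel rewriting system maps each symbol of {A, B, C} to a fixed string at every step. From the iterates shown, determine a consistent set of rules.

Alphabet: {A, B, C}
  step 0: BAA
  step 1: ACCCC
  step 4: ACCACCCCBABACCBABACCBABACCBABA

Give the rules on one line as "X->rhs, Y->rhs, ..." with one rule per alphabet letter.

  step 0 ⇒ step 1: BAA ⇒ A·CC·CC
    A ↦ CC
    B ↦ A
    C ↦ BA  (constrained at step 1)

A->CC, B->A, C->BA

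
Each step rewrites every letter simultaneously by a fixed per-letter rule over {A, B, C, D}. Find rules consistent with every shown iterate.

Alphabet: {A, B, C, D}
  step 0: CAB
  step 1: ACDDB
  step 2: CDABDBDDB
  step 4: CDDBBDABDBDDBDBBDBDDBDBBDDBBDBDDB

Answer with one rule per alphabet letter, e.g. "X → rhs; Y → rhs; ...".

A->CD, B->DB, C->A, D->BD

  step 1 ⇒ step 2: ACDDB ⇒ CD·A·BD·BD·DB
    A ↦ CD
    B ↦ DB
    C ↦ A
    D ↦ BD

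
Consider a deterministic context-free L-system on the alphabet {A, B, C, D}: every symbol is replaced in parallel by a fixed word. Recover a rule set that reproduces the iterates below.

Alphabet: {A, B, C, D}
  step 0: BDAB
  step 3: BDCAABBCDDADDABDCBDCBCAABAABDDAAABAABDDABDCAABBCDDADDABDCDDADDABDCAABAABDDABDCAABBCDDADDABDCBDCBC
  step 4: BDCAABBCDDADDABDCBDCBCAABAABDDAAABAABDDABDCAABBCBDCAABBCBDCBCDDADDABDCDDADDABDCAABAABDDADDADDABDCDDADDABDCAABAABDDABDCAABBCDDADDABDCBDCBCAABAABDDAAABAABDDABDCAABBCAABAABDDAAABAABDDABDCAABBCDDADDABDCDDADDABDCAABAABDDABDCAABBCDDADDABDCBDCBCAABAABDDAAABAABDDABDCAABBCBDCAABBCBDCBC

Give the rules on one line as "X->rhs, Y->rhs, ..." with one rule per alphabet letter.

  step 3 ⇒ step 4: BDCAABBCDDADDABDCBDCBCAABAABDDAAABAABDDABDCAABBCDDADDABDCDDADDABDCAABAABDDABDCAABBCDDADDABDCBDCBC ⇒ BDC·AAB·BC·DDA·DDA·BDC·BDC·BC·AAB·AAB·DDA·AAB·AAB·DDA·BDC·AAB·BC·BDC·AAB·BC·BDC·BC·DDA·DDA·BDC·DDA·DDA·BDC·AAB·AAB·DDA·DDA·DDA·BDC·DDA·DDA·BDC·AAB·AAB·DDA·BDC·AAB·BC·DDA·DDA·BDC·BDC·BC·AAB·AAB·DDA·AAB·AAB·DDA·BDC·AAB·BC·AAB·AAB·DDA·AAB·AAB·DDA·BDC·AAB·BC·DDA·DDA·BDC·DDA·DDA·BDC·AAB·AAB·DDA·BDC·AAB·BC·DDA·DDA·BDC·BDC·BC·AAB·AAB·DDA·AAB·AAB·DDA·BDC·AAB·BC·BDC·AAB·BC·BDC·BC
    A ↦ DDA
    B ↦ BDC
    C ↦ BC
    D ↦ AAB

A->DDA, B->BDC, C->BC, D->AAB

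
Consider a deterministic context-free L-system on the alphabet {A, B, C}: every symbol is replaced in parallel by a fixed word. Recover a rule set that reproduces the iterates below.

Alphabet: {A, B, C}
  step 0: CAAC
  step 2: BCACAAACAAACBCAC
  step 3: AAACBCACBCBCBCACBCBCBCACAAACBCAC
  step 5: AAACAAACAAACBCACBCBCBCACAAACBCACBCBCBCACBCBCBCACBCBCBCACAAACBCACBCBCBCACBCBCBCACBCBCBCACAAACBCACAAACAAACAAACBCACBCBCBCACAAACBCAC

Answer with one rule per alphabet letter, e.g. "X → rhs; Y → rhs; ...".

  step 2 ⇒ step 3: BCACAAACAAACBCAC ⇒ AA·AC·BC·AC·BC·BC·BC·AC·BC·BC·BC·AC·AA·AC·BC·AC
    A ↦ BC
    B ↦ AA
    C ↦ AC

A->BC, B->AA, C->AC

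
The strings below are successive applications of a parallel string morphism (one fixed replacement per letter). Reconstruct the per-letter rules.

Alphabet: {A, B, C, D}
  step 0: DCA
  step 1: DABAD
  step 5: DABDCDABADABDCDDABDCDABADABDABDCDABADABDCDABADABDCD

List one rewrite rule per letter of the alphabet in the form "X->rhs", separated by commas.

A->D, B->C, C->A, D->DAB

  step 0 ⇒ step 1: DCA ⇒ DAB·A·D
    A ↦ D
    C ↦ A
    D ↦ DAB
    B ↦ C  (constrained at step 1)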